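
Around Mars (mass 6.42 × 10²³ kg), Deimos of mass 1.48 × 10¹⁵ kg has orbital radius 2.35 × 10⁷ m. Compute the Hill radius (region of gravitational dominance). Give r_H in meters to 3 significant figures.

2.15 × 10⁴ m

r_H ≈ a (m/3M)^(1/3)
    = (2.35 × 10⁷) × (1.48 × 10¹⁵ / (3 × 6.42 × 10²³))^(1/3)
    = 2.15 × 10⁴ m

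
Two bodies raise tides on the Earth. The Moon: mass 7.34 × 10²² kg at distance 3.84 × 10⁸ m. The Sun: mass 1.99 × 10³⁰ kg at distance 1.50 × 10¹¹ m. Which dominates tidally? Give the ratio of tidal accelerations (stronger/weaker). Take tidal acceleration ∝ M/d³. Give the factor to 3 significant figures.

The Moon, by a factor of ≈ 2.20

The tide-raising term goes as M/d³ (the gradient of a 1/d² field).
The Moon: (7.34 × 10²²) / (3.84 × 10⁸)³ = 1.296 × 10⁻³
The Sun: (1.99 × 10³⁰) / (1.50 × 10¹¹)³ = 5.896 × 10⁻⁴
Ratio (larger/smaller) = 2.20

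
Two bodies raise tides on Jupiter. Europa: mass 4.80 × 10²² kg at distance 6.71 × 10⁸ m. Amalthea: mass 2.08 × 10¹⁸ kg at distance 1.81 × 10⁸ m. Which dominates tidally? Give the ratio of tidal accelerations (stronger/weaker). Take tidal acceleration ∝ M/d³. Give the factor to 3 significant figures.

Europa, by a factor of ≈ 453

Compare M/d³ for the two perturbers:
Europa: (4.80 × 10²²) / (6.71 × 10⁸)³ = 1.589 × 10⁻⁴
Amalthea: (2.08 × 10¹⁸) / (1.81 × 10⁸)³ = 3.508 × 10⁻⁷
Ratio (larger/smaller) = 453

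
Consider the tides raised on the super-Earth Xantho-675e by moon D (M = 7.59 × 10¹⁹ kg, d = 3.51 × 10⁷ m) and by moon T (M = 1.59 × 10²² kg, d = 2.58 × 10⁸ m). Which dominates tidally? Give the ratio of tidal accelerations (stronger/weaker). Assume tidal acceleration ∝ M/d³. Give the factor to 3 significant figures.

Moon D, by a factor of ≈ 1.90

The tide-raising term goes as M/d³ (the gradient of a 1/d² field).
Moon D: (7.59 × 10¹⁹) / (3.51 × 10⁷)³ = 1.755 × 10⁻³
Moon T: (1.59 × 10²²) / (2.58 × 10⁸)³ = 9.258 × 10⁻⁴
Ratio (larger/smaller) = 1.90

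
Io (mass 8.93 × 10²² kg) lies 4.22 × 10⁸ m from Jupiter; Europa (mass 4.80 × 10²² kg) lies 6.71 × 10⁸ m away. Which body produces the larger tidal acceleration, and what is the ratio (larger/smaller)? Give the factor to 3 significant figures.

The tide-raising term goes as M/d³ (the gradient of a 1/d² field).
Io: (8.93 × 10²²) / (4.22 × 10⁸)³ = 1.188 × 10⁻³
Europa: (4.80 × 10²²) / (6.71 × 10⁸)³ = 1.589 × 10⁻⁴
Ratio (larger/smaller) = 7.48

Io, by a factor of ≈ 7.48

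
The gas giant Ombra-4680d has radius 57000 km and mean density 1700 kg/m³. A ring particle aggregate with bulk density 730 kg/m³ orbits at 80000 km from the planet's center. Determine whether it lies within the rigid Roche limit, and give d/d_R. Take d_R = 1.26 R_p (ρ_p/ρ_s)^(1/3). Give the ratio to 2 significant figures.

inside; d/d_R ≈ 0.84

d_R = 1.26 × (57000 km) × (1700/730)^(1/3) = 95200 km
d/d_R = (80000) / (95200) = 0.84
Since d/d_R < 1, the body is inside the Roche limit.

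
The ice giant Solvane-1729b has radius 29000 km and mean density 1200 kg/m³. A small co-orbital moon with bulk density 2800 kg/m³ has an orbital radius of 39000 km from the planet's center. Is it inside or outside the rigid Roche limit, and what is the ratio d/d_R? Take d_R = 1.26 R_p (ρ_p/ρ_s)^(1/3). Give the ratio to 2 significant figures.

d_R = 1.26 × (29000 km) × (1200/2800)^(1/3) = 27550 km
d/d_R = (39000) / (27550) = 1.4
Since d/d_R > 1, the body is outside the Roche limit.

outside; d/d_R ≈ 1.4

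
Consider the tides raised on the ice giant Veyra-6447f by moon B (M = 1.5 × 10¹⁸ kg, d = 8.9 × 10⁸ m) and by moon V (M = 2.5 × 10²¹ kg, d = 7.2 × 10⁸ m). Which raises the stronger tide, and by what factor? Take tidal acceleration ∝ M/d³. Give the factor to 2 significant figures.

Moon V, by a factor of ≈ 3100

Tidal acceleration ∝ M/d³, so compare M/d³ for each.
Moon B: (1.5 × 10¹⁸) / (8.9 × 10⁸)³ = 2.128 × 10⁻⁹
Moon V: (2.5 × 10²¹) / (7.2 × 10⁸)³ = 6.698 × 10⁻⁶
Ratio (larger/smaller) = 3100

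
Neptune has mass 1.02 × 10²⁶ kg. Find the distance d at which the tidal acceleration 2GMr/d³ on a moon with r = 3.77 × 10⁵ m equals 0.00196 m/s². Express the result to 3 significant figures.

1.38 × 10⁸ m

2GMr/d³ = a_tidal  ⇒  d = (2GMr / a_tidal)^(1/3)
d = (2 × 6.674×10⁻¹¹ × (1.02 × 10²⁶) × (3.77 × 10⁵) / (0.00196))^(1/3)
  = 1.38 × 10⁸ m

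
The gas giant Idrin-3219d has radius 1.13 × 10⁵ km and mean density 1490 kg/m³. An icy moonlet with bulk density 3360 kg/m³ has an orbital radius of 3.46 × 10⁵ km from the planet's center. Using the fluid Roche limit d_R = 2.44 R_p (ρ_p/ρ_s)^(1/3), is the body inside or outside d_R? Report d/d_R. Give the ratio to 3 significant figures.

d_R = 2.44 × (1.13 × 10⁵ km) × (1490/3360)^(1/3) = 2.103 × 10⁵ km
d/d_R = (3.46 × 10⁵) / (2.103 × 10⁵) = 1.65
Since d/d_R > 1, the body is outside the Roche limit.

outside; d/d_R ≈ 1.65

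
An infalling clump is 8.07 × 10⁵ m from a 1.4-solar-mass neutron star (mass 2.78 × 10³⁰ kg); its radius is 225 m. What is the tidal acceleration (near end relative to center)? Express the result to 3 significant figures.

1.59 × 10⁵ m/s²

Differencing GM/(d−r)² and GM/d² to first order in r/d gives 2GMr/d³.
a_tidal = 2GMr/d³
        = 2 × (6.674 × 10⁻¹¹) × (2.78 × 10³⁰) × (225) / (8.07 × 10⁵)³
        = 1.59 × 10⁵ m/s²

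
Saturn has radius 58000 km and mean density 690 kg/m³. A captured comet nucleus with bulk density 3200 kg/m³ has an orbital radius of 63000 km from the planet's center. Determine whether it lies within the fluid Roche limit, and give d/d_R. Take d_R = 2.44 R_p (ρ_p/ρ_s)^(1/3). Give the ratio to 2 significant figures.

inside; d/d_R ≈ 0.74

d_R = 2.44 × (58000 km) × (690/3200)^(1/3) = 84860 km
d/d_R = (63000) / (84860) = 0.74
Since d/d_R < 1, the body is inside the Roche limit.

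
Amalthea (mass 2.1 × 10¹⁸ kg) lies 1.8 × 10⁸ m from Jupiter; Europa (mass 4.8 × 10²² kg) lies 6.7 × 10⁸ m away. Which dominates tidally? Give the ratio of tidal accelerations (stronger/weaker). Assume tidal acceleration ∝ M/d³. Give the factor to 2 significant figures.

Tidal acceleration ∝ M/d³, so compare M/d³ for each.
Amalthea: (2.1 × 10¹⁸) / (1.8 × 10⁸)³ = 3.601 × 10⁻⁷
Europa: (4.8 × 10²²) / (6.7 × 10⁸)³ = 1.596 × 10⁻⁴
Ratio (larger/smaller) = 440

Europa, by a factor of ≈ 440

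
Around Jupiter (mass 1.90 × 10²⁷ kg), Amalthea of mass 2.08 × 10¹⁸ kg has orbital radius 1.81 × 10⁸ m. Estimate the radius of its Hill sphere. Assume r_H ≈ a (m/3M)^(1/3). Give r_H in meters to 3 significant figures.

1.29 × 10⁵ m

r_H ≈ a (m/3M)^(1/3)
    = (1.81 × 10⁸) × (2.08 × 10¹⁸ / (3 × 1.90 × 10²⁷))^(1/3)
    = 1.29 × 10⁵ m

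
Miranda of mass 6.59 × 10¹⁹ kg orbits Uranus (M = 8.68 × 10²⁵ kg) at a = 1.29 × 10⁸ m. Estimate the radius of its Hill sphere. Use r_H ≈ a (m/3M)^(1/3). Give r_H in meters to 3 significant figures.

8.16 × 10⁵ m

r_H ≈ a (m/3M)^(1/3)
    = (1.29 × 10⁸) × (6.59 × 10¹⁹ / (3 × 8.68 × 10²⁵))^(1/3)
    = 8.16 × 10⁵ m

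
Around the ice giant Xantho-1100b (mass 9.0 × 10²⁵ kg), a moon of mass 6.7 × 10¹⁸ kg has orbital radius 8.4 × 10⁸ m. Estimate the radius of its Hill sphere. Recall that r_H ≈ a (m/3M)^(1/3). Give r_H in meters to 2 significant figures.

2.5 × 10⁶ m

r_H ≈ a (m/3M)^(1/3)
    = (8.4 × 10⁸) × (6.7 × 10¹⁸ / (3 × 9.0 × 10²⁵))^(1/3)
    = 2.5 × 10⁶ m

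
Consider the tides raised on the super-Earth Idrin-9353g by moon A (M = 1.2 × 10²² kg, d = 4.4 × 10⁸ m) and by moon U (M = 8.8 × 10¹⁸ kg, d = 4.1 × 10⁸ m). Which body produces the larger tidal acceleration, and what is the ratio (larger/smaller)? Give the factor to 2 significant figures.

Compare M/d³ for the two perturbers:
Moon A: (1.2 × 10²²) / (4.4 × 10⁸)³ = 1.409 × 10⁻⁴
Moon U: (8.8 × 10¹⁸) / (4.1 × 10⁸)³ = 1.277 × 10⁻⁷
Ratio (larger/smaller) = 1100

Moon A, by a factor of ≈ 1100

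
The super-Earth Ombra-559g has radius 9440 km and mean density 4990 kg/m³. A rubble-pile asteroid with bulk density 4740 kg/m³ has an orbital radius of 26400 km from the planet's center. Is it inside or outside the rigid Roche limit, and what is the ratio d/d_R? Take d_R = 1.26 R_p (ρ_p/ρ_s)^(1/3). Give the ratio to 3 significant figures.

d_R = 1.26 × (9440 km) × (4990/4740)^(1/3) = 12100 km
d/d_R = (26400) / (12100) = 2.18
Since d/d_R > 1, the body is outside the Roche limit.

outside; d/d_R ≈ 2.18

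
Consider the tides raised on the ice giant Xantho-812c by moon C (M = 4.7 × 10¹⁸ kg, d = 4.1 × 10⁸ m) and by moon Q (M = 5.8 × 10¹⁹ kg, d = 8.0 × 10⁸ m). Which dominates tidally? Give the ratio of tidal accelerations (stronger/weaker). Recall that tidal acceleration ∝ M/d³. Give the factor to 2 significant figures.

Moon Q, by a factor of ≈ 1.7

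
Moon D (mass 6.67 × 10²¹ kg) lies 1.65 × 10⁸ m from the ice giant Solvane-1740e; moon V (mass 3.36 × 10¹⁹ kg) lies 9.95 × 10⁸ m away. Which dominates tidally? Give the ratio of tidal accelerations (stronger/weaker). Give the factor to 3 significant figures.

Moon D, by a factor of ≈ 43500

The tide-raising term goes as M/d³ (the gradient of a 1/d² field).
Moon D: (6.67 × 10²¹) / (1.65 × 10⁸)³ = 1.485 × 10⁻³
Moon V: (3.36 × 10¹⁹) / (9.95 × 10⁸)³ = 3.411 × 10⁻⁸
Ratio (larger/smaller) = 43500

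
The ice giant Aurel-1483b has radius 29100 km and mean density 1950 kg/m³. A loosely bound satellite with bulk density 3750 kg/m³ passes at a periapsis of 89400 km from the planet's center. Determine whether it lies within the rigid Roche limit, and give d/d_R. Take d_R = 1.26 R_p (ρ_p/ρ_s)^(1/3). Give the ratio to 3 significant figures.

d_R = 1.26 × (29100 km) × (1950/3750)^(1/3) = 29480 km
d/d_R = (89400) / (29480) = 3.03
Since d/d_R > 1, the body is outside the Roche limit.

outside; d/d_R ≈ 3.03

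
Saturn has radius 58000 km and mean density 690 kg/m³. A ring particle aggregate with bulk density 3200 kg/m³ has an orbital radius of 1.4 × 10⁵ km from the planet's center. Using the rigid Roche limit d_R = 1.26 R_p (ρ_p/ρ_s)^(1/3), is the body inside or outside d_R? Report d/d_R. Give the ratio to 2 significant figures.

outside; d/d_R ≈ 3.2

d_R = 1.26 × (58000 km) × (690/3200)^(1/3) = 43820 km
d/d_R = (1.4 × 10⁵) / (43820) = 3.2
Since d/d_R > 1, the body is outside the Roche limit.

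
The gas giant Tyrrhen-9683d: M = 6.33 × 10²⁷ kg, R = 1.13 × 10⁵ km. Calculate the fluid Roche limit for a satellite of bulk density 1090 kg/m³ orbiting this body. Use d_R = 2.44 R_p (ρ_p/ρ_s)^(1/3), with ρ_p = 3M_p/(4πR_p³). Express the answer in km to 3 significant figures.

2.72 × 10⁵ km

ρ_p = 3M_p/(4πR_p³) = 3 × (6.33 × 10²⁷) / (4π × (1.13 × 10⁸ m)³) = 1050 kg/m³
d_R = 2.44 × 1.13 × 10⁵ km × (1050/1090)^(1/3)
    = 2.72 × 10⁵ km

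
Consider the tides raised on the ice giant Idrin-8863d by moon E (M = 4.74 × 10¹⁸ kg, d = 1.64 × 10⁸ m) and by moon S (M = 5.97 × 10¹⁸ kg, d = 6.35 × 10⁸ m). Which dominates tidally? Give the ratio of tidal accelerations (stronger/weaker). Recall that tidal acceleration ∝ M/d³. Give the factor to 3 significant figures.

Moon E, by a factor of ≈ 46.1

Tidal acceleration ∝ M/d³, so compare M/d³ for each.
Moon E: (4.74 × 10¹⁸) / (1.64 × 10⁸)³ = 1.075 × 10⁻⁶
Moon S: (5.97 × 10¹⁸) / (6.35 × 10⁸)³ = 2.332 × 10⁻⁸
Ratio (larger/smaller) = 46.1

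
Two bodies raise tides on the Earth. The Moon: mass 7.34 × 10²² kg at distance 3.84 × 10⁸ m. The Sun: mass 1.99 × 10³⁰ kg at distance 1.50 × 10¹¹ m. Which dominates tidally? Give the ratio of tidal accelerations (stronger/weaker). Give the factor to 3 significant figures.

Tidal stretch scales as M/d³; compute that for each body.
The Moon: (7.34 × 10²²) / (3.84 × 10⁸)³ = 1.296 × 10⁻³
The Sun: (1.99 × 10³⁰) / (1.50 × 10¹¹)³ = 5.896 × 10⁻⁴
Ratio (larger/smaller) = 2.20

The Moon, by a factor of ≈ 2.20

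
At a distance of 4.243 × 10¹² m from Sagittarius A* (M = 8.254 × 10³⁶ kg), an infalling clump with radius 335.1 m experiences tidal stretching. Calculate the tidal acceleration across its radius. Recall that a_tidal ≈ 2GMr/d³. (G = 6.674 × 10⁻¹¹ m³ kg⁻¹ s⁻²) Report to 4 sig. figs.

The tidal stretch is the gradient of GM/d² times the body's extent r, hence the 1/d³ dependence.
Δa = 2GMr/d³
   = 2 × (6.674 × 10⁻¹¹) × (8.254 × 10³⁶) × (335.1) / (4.243 × 10¹²)³
   = 4.833 × 10⁻⁹ m/s²

4.833 × 10⁻⁹ m/s²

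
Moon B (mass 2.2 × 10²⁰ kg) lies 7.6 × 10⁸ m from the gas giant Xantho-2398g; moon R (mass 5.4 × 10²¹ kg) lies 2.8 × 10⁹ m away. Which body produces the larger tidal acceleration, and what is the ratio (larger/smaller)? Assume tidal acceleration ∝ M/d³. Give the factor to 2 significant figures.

Moon B, by a factor of ≈ 2.0

The tide-raising term goes as M/d³ (the gradient of a 1/d² field).
Moon B: (2.2 × 10²⁰) / (7.6 × 10⁸)³ = 5.012 × 10⁻⁷
Moon R: (5.4 × 10²¹) / (2.8 × 10⁹)³ = 2.460 × 10⁻⁷
Ratio (larger/smaller) = 2.0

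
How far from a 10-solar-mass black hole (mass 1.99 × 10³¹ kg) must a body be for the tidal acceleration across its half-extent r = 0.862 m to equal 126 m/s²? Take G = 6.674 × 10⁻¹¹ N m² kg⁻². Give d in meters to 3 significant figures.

2.63 × 10⁶ m

2GMr/d³ = a_tidal  ⇒  d = (2GMr / a_tidal)^(1/3)
d = (2 × 6.674×10⁻¹¹ × (1.99 × 10³¹) × (0.862) / (126))^(1/3)
  = 2.63 × 10⁶ m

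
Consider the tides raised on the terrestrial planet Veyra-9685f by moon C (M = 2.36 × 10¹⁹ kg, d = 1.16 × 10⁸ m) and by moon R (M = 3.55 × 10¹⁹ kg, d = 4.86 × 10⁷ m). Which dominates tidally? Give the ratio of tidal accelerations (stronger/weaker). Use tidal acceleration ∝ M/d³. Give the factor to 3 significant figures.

Moon R, by a factor of ≈ 20.5

Tidal stretch scales as M/d³; compute that for each body.
Moon C: (2.36 × 10¹⁹) / (1.16 × 10⁸)³ = 1.512 × 10⁻⁵
Moon R: (3.55 × 10¹⁹) / (4.86 × 10⁷)³ = 3.093 × 10⁻⁴
Ratio (larger/smaller) = 20.5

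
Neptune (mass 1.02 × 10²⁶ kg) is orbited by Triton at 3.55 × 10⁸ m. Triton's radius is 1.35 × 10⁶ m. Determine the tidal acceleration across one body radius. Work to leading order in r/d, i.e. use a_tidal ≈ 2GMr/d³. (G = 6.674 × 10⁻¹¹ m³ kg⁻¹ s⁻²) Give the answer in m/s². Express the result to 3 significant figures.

Since r ≪ d, expand the inverse-square field across one radius to get the leading 2GMr/d³ term.
Δa = 2GMr/d³
   = 2 × (6.674 × 10⁻¹¹) × (1.02 × 10²⁶) × (1.35 × 10⁶) / (3.55 × 10⁸)³
   = 4.11 × 10⁻⁴ m/s²

4.11 × 10⁻⁴ m/s²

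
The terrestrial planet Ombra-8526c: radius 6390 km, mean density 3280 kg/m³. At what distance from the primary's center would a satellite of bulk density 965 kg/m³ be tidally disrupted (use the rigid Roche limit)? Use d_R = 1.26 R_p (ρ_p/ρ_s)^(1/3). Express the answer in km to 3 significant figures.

12100 km

d_R = 1.26 × 6390 km × (3280/965)^(1/3)
    = 12100 km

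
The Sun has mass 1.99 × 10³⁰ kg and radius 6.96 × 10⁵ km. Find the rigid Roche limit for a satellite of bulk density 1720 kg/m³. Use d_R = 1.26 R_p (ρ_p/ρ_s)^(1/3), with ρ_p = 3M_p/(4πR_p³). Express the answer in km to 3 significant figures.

ρ_p = 3M_p/(4πR_p³) = 3 × (1.99 × 10³⁰) / (4π × (6.96 × 10⁸ m)³) = 1410 kg/m³
d_R = 1.26 × 6.96 × 10⁵ km × (1410/1720)^(1/3)
    = 8.21 × 10⁵ km

8.21 × 10⁵ km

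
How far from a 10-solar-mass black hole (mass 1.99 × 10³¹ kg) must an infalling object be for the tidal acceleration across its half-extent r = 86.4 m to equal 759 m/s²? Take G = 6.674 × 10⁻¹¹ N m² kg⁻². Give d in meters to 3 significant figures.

6.71 × 10⁶ m

2GMr/d³ = a_tidal  ⇒  d = (2GMr / a_tidal)^(1/3)
d = (2 × 6.674×10⁻¹¹ × (1.99 × 10³¹) × (86.4) / (759))^(1/3)
  = 6.71 × 10⁶ m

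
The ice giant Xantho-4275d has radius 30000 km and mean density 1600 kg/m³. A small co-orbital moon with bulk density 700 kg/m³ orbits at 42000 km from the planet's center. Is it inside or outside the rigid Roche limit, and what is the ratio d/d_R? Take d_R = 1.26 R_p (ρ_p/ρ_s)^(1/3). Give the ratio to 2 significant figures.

d_R = 1.26 × (30000 km) × (1600/700)^(1/3) = 49790 km
d/d_R = (42000) / (49790) = 0.84
Since d/d_R < 1, the body is inside the Roche limit.

inside; d/d_R ≈ 0.84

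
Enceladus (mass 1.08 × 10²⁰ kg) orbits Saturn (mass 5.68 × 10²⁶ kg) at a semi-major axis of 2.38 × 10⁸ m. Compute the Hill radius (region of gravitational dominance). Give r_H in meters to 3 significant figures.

r_H ≈ a (m/3M)^(1/3)
    = (2.38 × 10⁸) × (1.08 × 10²⁰ / (3 × 5.68 × 10²⁶))^(1/3)
    = 9.49 × 10⁵ m

9.49 × 10⁵ m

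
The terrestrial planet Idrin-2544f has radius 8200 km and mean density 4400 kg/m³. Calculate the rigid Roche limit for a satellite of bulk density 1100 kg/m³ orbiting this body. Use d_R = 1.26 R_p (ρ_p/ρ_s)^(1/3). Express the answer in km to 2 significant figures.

d_R = 1.26 × 8200 km × (4400/1100)^(1/3)
    = 16000 km

16000 km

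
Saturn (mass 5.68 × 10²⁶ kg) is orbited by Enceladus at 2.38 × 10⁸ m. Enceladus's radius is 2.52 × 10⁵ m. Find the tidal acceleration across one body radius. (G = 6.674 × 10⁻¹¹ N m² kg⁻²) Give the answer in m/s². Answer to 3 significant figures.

1.42 × 10⁻³ m/s²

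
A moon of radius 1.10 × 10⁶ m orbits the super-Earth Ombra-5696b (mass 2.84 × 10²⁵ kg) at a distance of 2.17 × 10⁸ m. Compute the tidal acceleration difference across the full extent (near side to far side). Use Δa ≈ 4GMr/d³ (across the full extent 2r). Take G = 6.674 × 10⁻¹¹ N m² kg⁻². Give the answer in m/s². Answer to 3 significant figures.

Δg = 4GMr/d³
   = 4 × (6.674 × 10⁻¹¹) × (2.84 × 10²⁵) × (1.10 × 10⁶) / (2.17 × 10⁸)³
   = 8.16 × 10⁻⁴ m/s²

8.16 × 10⁻⁴ m/s²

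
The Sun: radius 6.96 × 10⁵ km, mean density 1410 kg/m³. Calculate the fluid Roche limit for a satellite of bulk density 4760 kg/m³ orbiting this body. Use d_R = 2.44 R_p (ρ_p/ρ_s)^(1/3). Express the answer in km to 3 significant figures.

d_R = 2.44 × 6.96 × 10⁵ km × (1410/4760)^(1/3)
    = 1.13 × 10⁶ km

1.13 × 10⁶ km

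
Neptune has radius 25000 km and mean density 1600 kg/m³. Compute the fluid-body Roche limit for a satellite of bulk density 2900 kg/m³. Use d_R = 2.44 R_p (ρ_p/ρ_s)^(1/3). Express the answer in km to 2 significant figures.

50000 km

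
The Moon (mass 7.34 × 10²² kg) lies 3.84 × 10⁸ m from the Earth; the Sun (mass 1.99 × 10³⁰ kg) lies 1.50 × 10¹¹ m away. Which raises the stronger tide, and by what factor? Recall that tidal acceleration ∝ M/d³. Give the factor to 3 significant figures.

Tidal stretch scales as M/d³; compute that for each body.
The Moon: (7.34 × 10²²) / (3.84 × 10⁸)³ = 1.296 × 10⁻³
The Sun: (1.99 × 10³⁰) / (1.50 × 10¹¹)³ = 5.896 × 10⁻⁴
Ratio (larger/smaller) = 2.20

The Moon, by a factor of ≈ 2.20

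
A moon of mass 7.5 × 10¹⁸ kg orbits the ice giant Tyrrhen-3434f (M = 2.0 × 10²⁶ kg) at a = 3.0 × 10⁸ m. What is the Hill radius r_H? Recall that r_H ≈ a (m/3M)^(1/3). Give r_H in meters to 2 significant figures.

r_H ≈ a (m/3M)^(1/3)
    = (3.0 × 10⁸) × (7.5 × 10¹⁸ / (3 × 2.0 × 10²⁶))^(1/3)
    = 7.0 × 10⁵ m

7.0 × 10⁵ m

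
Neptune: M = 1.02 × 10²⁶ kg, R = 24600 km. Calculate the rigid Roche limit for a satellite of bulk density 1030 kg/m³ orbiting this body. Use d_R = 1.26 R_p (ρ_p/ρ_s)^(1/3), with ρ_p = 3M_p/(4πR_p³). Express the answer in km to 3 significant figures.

ρ_p = 3M_p/(4πR_p³) = 3 × (1.02 × 10²⁶) / (4π × (2.46 × 10⁷ m)³) = 1640 kg/m³
d_R = 1.26 × 24600 km × (1640/1030)^(1/3)
    = 36200 km

36200 km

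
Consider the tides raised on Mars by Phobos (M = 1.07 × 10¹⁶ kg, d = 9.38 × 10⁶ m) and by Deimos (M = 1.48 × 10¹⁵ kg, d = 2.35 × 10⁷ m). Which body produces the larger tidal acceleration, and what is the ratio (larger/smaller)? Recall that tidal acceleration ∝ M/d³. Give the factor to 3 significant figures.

The tide-raising term goes as M/d³ (the gradient of a 1/d² field).
Phobos: (1.07 × 10¹⁶) / (9.38 × 10⁶)³ = 1.297 × 10⁻⁵
Deimos: (1.48 × 10¹⁵) / (2.35 × 10⁷)³ = 1.140 × 10⁻⁷
Ratio (larger/smaller) = 114

Phobos, by a factor of ≈ 114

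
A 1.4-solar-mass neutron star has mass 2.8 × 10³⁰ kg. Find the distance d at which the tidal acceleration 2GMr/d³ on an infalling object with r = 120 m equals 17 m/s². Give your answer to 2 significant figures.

2GMr/d³ = a_tidal  ⇒  d = (2GMr / a_tidal)^(1/3)
d = (2 × 6.674×10⁻¹¹ × (2.8 × 10³⁰) × (120) / (17))^(1/3)
  = 1.4 × 10⁷ m

1.4 × 10⁷ m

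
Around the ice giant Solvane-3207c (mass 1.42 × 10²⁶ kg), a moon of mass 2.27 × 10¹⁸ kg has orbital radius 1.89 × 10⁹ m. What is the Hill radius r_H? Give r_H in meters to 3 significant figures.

r_H ≈ a (m/3M)^(1/3)
    = (1.89 × 10⁹) × (2.27 × 10¹⁸ / (3 × 1.42 × 10²⁶))^(1/3)
    = 3.30 × 10⁶ m

3.30 × 10⁶ m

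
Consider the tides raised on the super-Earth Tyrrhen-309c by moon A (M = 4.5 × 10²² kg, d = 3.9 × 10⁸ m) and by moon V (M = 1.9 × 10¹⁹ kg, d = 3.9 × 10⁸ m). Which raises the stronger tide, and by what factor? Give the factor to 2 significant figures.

Moon A, by a factor of ≈ 2400

The tide-raising term goes as M/d³ (the gradient of a 1/d² field).
Moon A: (4.5 × 10²²) / (3.9 × 10⁸)³ = 7.586 × 10⁻⁴
Moon V: (1.9 × 10¹⁹) / (3.9 × 10⁸)³ = 3.203 × 10⁻⁷
Ratio (larger/smaller) = 2400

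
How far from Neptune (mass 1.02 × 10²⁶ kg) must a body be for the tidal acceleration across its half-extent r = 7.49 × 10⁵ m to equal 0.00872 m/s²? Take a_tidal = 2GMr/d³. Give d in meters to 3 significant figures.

1.05 × 10⁸ m

2GMr/d³ = a_tidal  ⇒  d = (2GMr / a_tidal)^(1/3)
d = (2 × 6.674×10⁻¹¹ × (1.02 × 10²⁶) × (7.49 × 10⁵) / (0.00872))^(1/3)
  = 1.05 × 10⁸ m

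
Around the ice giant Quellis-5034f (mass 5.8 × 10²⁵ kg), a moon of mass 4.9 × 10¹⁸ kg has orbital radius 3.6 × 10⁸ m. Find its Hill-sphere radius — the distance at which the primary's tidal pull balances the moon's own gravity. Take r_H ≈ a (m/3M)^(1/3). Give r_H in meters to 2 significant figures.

r_H ≈ a (m/3M)^(1/3)
    = (3.6 × 10⁸) × (4.9 × 10¹⁸ / (3 × 5.8 × 10²⁵))^(1/3)
    = 1.1 × 10⁶ m

1.1 × 10⁶ m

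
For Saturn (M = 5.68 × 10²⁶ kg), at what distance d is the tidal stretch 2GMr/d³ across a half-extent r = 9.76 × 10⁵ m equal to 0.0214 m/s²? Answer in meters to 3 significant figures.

1.51 × 10⁸ m

2GMr/d³ = a_tidal  ⇒  d = (2GMr / a_tidal)^(1/3)
d = (2 × 6.674×10⁻¹¹ × (5.68 × 10²⁶) × (9.76 × 10⁵) / (0.0214))^(1/3)
  = 1.51 × 10⁸ m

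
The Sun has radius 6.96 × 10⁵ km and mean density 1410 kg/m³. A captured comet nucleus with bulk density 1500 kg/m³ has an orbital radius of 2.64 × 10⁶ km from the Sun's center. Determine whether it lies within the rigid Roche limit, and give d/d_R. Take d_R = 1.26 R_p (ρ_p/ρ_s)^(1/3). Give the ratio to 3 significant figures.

outside; d/d_R ≈ 3.07

d_R = 1.26 × (6.96 × 10⁵ km) × (1410/1500)^(1/3) = 8.591 × 10⁵ km
d/d_R = (2.64 × 10⁶) / (8.591 × 10⁵) = 3.07
Since d/d_R > 1, the body is outside the Roche limit.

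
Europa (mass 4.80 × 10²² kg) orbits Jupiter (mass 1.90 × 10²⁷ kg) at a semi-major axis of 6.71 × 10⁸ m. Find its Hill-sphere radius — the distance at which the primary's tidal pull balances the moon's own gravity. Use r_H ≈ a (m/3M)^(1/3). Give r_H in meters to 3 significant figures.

r_H ≈ a (m/3M)^(1/3)
    = (6.71 × 10⁸) × (4.80 × 10²² / (3 × 1.90 × 10²⁷))^(1/3)
    = 1.37 × 10⁷ m

1.37 × 10⁷ m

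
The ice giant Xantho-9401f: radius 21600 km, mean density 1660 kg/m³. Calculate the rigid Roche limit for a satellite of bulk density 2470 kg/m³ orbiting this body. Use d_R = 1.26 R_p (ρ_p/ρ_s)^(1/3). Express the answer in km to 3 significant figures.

d_R = 1.26 × 21600 km × (1660/2470)^(1/3)
    = 23800 km

23800 km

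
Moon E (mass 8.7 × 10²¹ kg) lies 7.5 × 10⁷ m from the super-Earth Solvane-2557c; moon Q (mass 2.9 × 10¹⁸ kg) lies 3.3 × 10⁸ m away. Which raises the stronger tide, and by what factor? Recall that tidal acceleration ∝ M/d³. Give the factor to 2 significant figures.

Moon E, by a factor of ≈ 2.6 × 10⁵

Tidal stretch scales as M/d³; compute that for each body.
Moon E: (8.7 × 10²¹) / (7.5 × 10⁷)³ = 2.062 × 10⁻²
Moon Q: (2.9 × 10¹⁸) / (3.3 × 10⁸)³ = 8.070 × 10⁻⁸
Ratio (larger/smaller) = 2.6 × 10⁵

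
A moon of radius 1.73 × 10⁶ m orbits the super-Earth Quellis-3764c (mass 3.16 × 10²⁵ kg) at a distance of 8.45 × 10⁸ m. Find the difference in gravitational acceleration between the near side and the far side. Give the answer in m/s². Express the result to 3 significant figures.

2.42 × 10⁻⁵ m/s²

Δa = 4GMr/d³
   = 4 × (6.674 × 10⁻¹¹) × (3.16 × 10²⁵) × (1.73 × 10⁶) / (8.45 × 10⁸)³
   = 2.42 × 10⁻⁵ m/s²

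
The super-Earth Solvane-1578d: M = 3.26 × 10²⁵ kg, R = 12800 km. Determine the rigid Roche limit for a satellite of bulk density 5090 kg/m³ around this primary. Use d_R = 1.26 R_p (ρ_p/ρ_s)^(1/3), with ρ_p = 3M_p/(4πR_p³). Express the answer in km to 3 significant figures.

ρ_p = 3M_p/(4πR_p³) = 3 × (3.26 × 10²⁵) / (4π × (1.28 × 10⁷ m)³) = 3710 kg/m³
d_R = 1.26 × 12800 km × (3710/5090)^(1/3)
    = 14500 km

14500 km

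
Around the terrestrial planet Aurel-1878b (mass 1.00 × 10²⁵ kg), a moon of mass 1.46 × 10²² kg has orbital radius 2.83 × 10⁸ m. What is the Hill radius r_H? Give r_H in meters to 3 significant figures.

2.23 × 10⁷ m

r_H ≈ a (m/3M)^(1/3)
    = (2.83 × 10⁸) × (1.46 × 10²² / (3 × 1.00 × 10²⁵))^(1/3)
    = 2.23 × 10⁷ m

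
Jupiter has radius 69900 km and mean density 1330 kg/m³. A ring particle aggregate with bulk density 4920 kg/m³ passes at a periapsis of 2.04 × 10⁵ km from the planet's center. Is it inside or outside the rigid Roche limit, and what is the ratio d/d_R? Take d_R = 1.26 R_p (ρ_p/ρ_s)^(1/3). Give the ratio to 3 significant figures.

outside; d/d_R ≈ 3.58

d_R = 1.26 × (69900 km) × (1330/4920)^(1/3) = 56950 km
d/d_R = (2.04 × 10⁵) / (56950) = 3.58
Since d/d_R > 1, the body is outside the Roche limit.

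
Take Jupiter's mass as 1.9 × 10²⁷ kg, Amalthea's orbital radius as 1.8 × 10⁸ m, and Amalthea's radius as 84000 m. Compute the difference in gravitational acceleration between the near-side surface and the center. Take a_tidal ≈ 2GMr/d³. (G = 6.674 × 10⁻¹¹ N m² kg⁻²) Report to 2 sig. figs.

3.7 × 10⁻³ m/s²

Δa = 2GMr/d³
   = 2 × (6.674 × 10⁻¹¹) × (1.9 × 10²⁷) × (84000) / (1.8 × 10⁸)³
   = 3.7 × 10⁻³ m/s²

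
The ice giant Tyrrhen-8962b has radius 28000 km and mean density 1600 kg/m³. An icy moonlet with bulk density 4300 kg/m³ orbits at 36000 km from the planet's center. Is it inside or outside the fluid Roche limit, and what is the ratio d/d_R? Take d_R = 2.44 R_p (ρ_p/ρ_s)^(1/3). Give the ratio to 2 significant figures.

inside; d/d_R ≈ 0.73

d_R = 2.44 × (28000 km) × (1600/4300)^(1/3) = 49140 km
d/d_R = (36000) / (49140) = 0.73
Since d/d_R < 1, the body is inside the Roche limit.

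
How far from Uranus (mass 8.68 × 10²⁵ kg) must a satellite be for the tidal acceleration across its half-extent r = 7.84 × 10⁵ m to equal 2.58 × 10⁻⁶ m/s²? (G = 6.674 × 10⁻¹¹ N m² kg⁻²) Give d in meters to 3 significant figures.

1.52 × 10⁹ m

2GMr/d³ = a_tidal  ⇒  d = (2GMr / a_tidal)^(1/3)
d = (2 × 6.674×10⁻¹¹ × (8.68 × 10²⁵) × (7.84 × 10⁵) / (2.58 × 10⁻⁶))^(1/3)
  = 1.52 × 10⁹ m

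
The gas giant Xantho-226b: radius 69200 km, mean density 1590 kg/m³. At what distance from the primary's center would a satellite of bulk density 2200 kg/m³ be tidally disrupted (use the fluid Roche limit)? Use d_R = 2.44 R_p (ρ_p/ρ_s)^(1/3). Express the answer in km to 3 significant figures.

1.52 × 10⁵ km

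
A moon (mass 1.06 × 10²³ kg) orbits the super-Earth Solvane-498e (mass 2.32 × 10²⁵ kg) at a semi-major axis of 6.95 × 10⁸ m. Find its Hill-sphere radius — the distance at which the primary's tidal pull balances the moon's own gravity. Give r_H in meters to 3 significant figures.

r_H ≈ a (m/3M)^(1/3)
    = (6.95 × 10⁸) × (1.06 × 10²³ / (3 × 2.32 × 10²⁵))^(1/3)
    = 8.00 × 10⁷ m

8.00 × 10⁷ m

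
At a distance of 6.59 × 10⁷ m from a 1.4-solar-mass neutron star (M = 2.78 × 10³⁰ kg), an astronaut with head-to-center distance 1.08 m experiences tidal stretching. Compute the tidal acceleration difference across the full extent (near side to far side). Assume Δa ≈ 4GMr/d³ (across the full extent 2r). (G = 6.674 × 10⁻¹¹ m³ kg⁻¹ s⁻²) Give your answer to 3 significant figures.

Δa = 4GMr/d³
   = 4 × (6.674 × 10⁻¹¹) × (2.78 × 10³⁰) × (1.08) / (6.59 × 10⁷)³
   = 2.80 × 10⁻³ m/s²

2.80 × 10⁻³ m/s²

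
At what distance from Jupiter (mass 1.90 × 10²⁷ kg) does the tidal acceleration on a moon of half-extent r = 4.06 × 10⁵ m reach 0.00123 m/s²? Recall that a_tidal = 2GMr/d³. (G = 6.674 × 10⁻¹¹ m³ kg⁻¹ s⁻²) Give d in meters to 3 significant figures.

2GMr/d³ = a_tidal  ⇒  d = (2GMr / a_tidal)^(1/3)
d = (2 × 6.674×10⁻¹¹ × (1.90 × 10²⁷) × (4.06 × 10⁵) / (0.00123))^(1/3)
  = 4.37 × 10⁸ m

4.37 × 10⁸ m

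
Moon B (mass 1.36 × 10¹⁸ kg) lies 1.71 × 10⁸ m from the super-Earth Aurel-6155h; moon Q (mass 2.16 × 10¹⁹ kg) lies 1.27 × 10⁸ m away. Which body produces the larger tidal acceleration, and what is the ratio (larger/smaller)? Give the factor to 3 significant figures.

The tide-raising term goes as M/d³ (the gradient of a 1/d² field).
Moon B: (1.36 × 10¹⁸) / (1.71 × 10⁸)³ = 2.720 × 10⁻⁷
Moon Q: (2.16 × 10¹⁹) / (1.27 × 10⁸)³ = 1.054 × 10⁻⁵
Ratio (larger/smaller) = 38.8

Moon Q, by a factor of ≈ 38.8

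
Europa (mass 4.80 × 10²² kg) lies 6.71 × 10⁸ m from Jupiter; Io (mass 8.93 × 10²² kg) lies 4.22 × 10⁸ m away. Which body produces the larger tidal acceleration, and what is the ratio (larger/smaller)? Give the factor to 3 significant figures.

Io, by a factor of ≈ 7.48

Tidal acceleration ∝ M/d³, so compare M/d³ for each.
Europa: (4.80 × 10²²) / (6.71 × 10⁸)³ = 1.589 × 10⁻⁴
Io: (8.93 × 10²²) / (4.22 × 10⁸)³ = 1.188 × 10⁻³
Ratio (larger/smaller) = 7.48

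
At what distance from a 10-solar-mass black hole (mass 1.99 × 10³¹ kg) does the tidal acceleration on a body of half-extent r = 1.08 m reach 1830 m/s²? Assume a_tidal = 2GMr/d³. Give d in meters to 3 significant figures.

1.16 × 10⁶ m

2GMr/d³ = a_tidal  ⇒  d = (2GMr / a_tidal)^(1/3)
d = (2 × 6.674×10⁻¹¹ × (1.99 × 10³¹) × (1.08) / (1830))^(1/3)
  = 1.16 × 10⁶ m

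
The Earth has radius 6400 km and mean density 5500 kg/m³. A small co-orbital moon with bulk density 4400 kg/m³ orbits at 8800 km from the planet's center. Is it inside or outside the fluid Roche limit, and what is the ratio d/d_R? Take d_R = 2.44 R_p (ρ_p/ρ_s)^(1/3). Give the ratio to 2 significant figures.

d_R = 2.44 × (6400 km) × (5500/4400)^(1/3) = 16820 km
d/d_R = (8800) / (16820) = 0.52
Since d/d_R < 1, the body is inside the Roche limit.

inside; d/d_R ≈ 0.52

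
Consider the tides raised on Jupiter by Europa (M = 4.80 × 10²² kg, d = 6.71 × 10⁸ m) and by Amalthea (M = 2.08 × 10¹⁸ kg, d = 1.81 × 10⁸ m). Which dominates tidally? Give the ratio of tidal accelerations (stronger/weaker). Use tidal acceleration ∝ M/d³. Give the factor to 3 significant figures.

Europa, by a factor of ≈ 453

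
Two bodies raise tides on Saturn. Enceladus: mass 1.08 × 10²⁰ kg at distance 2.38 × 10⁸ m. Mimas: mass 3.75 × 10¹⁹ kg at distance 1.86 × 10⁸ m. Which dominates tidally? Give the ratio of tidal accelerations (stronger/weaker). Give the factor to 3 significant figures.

Enceladus, by a factor of ≈ 1.37

Compare M/d³ for the two perturbers:
Enceladus: (1.08 × 10²⁰) / (2.38 × 10⁸)³ = 8.011 × 10⁻⁶
Mimas: (3.75 × 10¹⁹) / (1.86 × 10⁸)³ = 5.828 × 10⁻⁶
Ratio (larger/smaller) = 1.37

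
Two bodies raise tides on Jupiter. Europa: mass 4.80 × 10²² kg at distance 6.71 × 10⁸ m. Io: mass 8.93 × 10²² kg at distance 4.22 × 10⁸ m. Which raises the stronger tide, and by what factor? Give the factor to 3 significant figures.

Io, by a factor of ≈ 7.48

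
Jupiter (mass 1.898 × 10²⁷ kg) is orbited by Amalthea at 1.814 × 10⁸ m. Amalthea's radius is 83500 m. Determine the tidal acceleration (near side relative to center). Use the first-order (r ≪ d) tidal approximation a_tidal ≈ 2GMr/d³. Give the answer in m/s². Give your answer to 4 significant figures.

3.544 × 10⁻³ m/s²

a_tidal = 2GMr/d³
        = 2 × (6.674 × 10⁻¹¹) × (1.898 × 10²⁷) × (83500) / (1.814 × 10⁸)³
        = 3.544 × 10⁻³ m/s²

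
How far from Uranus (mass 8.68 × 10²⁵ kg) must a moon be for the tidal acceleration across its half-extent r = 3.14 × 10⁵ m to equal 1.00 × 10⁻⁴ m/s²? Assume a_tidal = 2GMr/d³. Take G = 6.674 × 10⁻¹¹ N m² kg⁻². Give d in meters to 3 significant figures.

3.31 × 10⁸ m

2GMr/d³ = a_tidal  ⇒  d = (2GMr / a_tidal)^(1/3)
d = (2 × 6.674×10⁻¹¹ × (8.68 × 10²⁵) × (3.14 × 10⁵) / (1.00 × 10⁻⁴))^(1/3)
  = 3.31 × 10⁸ m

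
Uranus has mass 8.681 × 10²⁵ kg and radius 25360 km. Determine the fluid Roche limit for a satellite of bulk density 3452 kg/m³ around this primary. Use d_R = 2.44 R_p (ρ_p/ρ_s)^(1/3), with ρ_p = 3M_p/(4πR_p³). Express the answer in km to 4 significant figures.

44350 km

ρ_p = 3M_p/(4πR_p³) = 3 × (8.681 × 10²⁵) / (4π × (2.536 × 10⁷ m)³) = 1271 kg/m³
d_R = 2.44 × 25360 km × (1271/3452)^(1/3)
    = 44350 km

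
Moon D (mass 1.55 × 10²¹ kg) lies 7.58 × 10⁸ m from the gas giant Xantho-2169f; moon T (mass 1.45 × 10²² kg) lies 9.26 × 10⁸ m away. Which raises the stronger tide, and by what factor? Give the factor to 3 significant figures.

Moon T, by a factor of ≈ 5.13

The tide-raising term goes as M/d³ (the gradient of a 1/d² field).
Moon D: (1.55 × 10²¹) / (7.58 × 10⁸)³ = 3.559 × 10⁻⁶
Moon T: (1.45 × 10²²) / (9.26 × 10⁸)³ = 1.826 × 10⁻⁵
Ratio (larger/smaller) = 5.13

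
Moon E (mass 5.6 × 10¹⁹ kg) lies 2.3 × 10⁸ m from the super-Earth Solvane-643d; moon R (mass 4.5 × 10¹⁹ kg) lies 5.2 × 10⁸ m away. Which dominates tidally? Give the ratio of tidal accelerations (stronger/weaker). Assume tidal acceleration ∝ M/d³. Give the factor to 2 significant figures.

Moon E, by a factor of ≈ 14

The tide-raising term goes as M/d³ (the gradient of a 1/d² field).
Moon E: (5.6 × 10¹⁹) / (2.3 × 10⁸)³ = 4.603 × 10⁻⁶
Moon R: (4.5 × 10¹⁹) / (5.2 × 10⁸)³ = 3.200 × 10⁻⁷
Ratio (larger/smaller) = 14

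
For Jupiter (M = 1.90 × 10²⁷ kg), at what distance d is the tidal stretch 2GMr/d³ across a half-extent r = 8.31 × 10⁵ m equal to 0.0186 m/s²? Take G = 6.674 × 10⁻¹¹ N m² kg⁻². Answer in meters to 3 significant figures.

2.25 × 10⁸ m

2GMr/d³ = a_tidal  ⇒  d = (2GMr / a_tidal)^(1/3)
d = (2 × 6.674×10⁻¹¹ × (1.90 × 10²⁷) × (8.31 × 10⁵) / (0.0186))^(1/3)
  = 2.25 × 10⁸ m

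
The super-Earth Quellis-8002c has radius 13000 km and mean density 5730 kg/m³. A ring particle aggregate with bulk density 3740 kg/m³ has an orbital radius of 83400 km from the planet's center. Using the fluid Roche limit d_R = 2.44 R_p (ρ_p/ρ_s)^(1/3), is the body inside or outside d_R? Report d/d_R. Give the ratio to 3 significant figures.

d_R = 2.44 × (13000 km) × (5730/3740)^(1/3) = 36570 km
d/d_R = (83400) / (36570) = 2.28
Since d/d_R > 1, the body is outside the Roche limit.

outside; d/d_R ≈ 2.28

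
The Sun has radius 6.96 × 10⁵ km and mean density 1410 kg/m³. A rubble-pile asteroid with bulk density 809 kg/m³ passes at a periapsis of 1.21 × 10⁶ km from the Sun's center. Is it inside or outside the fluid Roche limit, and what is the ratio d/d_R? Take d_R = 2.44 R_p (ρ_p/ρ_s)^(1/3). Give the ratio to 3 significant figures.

d_R = 2.44 × (6.96 × 10⁵ km) × (1410/809)^(1/3) = 2.044 × 10⁶ km
d/d_R = (1.21 × 10⁶) / (2.044 × 10⁶) = 0.592
Since d/d_R < 1, the body is inside the Roche limit.

inside; d/d_R ≈ 0.592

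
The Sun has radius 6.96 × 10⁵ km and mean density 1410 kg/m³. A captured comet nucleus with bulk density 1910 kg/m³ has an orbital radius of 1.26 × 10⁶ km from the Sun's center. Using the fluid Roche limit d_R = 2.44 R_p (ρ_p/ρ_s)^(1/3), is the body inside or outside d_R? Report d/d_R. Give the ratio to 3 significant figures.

d_R = 2.44 × (6.96 × 10⁵ km) × (1410/1910)^(1/3) = 1.535 × 10⁶ km
d/d_R = (1.26 × 10⁶) / (1.535 × 10⁶) = 0.821
Since d/d_R < 1, the body is inside the Roche limit.

inside; d/d_R ≈ 0.821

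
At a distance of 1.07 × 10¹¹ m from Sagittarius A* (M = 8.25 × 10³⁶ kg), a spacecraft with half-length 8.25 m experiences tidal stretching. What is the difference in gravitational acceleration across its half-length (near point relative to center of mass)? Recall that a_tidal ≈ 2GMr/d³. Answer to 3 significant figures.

a_tidal = 2GMr/d³
        = 2 × (6.674 × 10⁻¹¹) × (8.25 × 10³⁶) × (8.25) / (1.07 × 10¹¹)³
        = 7.42 × 10⁻⁶ m/s²

7.42 × 10⁻⁶ m/s²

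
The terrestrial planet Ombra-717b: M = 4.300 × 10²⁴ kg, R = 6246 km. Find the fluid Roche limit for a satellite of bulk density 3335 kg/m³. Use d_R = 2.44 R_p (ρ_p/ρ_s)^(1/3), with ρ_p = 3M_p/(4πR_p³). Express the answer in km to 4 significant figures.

ρ_p = 3M_p/(4πR_p³) = 3 × (4.300 × 10²⁴) / (4π × (6.246 × 10⁶ m)³) = 4213 kg/m³
d_R = 2.44 × 6246 km × (4213/3335)^(1/3)
    = 16470 km

16470 km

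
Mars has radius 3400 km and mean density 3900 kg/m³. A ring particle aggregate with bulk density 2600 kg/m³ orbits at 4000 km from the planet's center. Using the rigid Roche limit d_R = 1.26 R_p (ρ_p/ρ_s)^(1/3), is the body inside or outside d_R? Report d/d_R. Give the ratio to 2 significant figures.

inside; d/d_R ≈ 0.82

d_R = 1.26 × (3400 km) × (3900/2600)^(1/3) = 4904 km
d/d_R = (4000) / (4904) = 0.82
Since d/d_R < 1, the body is inside the Roche limit.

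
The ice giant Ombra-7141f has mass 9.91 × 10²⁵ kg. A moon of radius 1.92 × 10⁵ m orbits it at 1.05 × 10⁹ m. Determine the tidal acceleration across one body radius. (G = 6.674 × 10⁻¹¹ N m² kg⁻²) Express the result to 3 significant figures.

Δg = 2GMr/d³
   = 2 × (6.674 × 10⁻¹¹) × (9.91 × 10²⁵) × (1.92 × 10⁵) / (1.05 × 10⁹)³
   = 2.19 × 10⁻⁶ m/s²

2.19 × 10⁻⁶ m/s²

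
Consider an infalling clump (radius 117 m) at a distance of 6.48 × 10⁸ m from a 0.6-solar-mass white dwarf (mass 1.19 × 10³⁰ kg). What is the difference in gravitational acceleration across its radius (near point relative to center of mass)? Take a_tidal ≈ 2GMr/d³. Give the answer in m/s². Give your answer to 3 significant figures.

6.83 × 10⁻⁵ m/s²

a_tidal = 2GMr/d³
        = 2 × (6.674 × 10⁻¹¹) × (1.19 × 10³⁰) × (117) / (6.48 × 10⁸)³
        = 6.83 × 10⁻⁵ m/s²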